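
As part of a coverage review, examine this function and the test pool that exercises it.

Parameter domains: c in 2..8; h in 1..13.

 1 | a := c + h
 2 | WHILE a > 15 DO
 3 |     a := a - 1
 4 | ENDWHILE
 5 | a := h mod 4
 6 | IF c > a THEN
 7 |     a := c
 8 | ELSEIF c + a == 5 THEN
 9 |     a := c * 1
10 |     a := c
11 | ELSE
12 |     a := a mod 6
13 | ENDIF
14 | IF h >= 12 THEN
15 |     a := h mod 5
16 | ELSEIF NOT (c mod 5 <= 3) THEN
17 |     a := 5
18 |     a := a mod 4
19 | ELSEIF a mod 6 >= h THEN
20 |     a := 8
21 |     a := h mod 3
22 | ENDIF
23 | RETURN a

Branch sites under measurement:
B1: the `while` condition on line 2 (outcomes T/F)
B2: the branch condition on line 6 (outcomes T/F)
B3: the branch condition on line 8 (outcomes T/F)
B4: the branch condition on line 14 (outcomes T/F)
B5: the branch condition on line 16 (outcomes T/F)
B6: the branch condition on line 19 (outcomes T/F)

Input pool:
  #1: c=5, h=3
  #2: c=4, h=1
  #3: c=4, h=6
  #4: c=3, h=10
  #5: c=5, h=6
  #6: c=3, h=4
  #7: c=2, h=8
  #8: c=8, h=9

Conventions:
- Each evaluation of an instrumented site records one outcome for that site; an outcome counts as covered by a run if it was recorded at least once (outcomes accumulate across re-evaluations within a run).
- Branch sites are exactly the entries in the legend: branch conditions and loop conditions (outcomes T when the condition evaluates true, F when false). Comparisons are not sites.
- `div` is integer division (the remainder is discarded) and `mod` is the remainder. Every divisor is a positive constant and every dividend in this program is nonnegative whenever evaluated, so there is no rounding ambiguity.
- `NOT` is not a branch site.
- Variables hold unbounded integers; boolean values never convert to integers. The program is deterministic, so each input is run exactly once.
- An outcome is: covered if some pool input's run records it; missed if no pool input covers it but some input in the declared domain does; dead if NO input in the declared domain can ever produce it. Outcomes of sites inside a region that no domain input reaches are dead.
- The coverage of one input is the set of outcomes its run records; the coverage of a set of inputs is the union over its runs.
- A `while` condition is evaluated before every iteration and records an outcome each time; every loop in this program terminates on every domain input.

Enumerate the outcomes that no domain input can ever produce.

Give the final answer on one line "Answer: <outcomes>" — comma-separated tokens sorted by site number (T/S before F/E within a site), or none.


sweeping the full domain (91 inputs) for each outcome:
  reachable outcomes have witnesses, e.g. B1=T (e.g. c=3, h=13), B1=F (e.g. c=2, h=1), B2=T (e.g. c=2, h=1), B2=F (e.g. c=2, h=2)
Answer: none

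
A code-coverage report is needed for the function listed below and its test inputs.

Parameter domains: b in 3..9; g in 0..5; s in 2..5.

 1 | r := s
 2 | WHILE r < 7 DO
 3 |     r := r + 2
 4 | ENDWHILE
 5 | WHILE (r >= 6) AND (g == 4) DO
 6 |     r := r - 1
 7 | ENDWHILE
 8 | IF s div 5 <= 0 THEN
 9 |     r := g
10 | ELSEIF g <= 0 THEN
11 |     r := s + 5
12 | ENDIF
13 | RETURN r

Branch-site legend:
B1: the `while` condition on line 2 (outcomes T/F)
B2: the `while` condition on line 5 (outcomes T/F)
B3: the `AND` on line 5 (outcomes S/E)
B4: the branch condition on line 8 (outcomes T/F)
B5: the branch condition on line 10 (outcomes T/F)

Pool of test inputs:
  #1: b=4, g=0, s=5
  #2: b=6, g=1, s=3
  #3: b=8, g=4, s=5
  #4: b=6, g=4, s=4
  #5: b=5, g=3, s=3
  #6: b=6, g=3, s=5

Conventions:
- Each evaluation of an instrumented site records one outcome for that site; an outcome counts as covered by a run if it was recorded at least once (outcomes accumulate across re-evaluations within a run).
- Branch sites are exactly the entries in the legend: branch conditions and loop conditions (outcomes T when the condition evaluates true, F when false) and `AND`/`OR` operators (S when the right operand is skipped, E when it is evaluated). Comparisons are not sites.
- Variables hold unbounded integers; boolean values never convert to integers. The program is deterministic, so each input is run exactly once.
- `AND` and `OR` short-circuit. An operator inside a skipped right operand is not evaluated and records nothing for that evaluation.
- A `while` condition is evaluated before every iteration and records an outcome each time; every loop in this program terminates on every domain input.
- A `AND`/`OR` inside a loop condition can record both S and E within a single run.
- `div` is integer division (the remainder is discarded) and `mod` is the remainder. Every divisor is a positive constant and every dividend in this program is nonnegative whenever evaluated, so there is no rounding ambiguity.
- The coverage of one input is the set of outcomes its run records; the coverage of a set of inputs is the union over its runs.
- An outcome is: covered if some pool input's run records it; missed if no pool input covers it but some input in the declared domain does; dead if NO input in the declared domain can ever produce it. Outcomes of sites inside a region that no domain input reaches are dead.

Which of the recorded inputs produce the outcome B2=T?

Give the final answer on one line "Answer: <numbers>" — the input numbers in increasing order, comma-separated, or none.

input #1 (b=4, g=0, s=5): misses B2=T
input #2 (b=6, g=1, s=3): misses B2=T
input #3 (b=8, g=4, s=5): covers B2=T
input #4 (b=6, g=4, s=4): covers B2=T
input #5 (b=5, g=3, s=3): misses B2=T
input #6 (b=6, g=3, s=5): misses B2=T

Answer: 3, 4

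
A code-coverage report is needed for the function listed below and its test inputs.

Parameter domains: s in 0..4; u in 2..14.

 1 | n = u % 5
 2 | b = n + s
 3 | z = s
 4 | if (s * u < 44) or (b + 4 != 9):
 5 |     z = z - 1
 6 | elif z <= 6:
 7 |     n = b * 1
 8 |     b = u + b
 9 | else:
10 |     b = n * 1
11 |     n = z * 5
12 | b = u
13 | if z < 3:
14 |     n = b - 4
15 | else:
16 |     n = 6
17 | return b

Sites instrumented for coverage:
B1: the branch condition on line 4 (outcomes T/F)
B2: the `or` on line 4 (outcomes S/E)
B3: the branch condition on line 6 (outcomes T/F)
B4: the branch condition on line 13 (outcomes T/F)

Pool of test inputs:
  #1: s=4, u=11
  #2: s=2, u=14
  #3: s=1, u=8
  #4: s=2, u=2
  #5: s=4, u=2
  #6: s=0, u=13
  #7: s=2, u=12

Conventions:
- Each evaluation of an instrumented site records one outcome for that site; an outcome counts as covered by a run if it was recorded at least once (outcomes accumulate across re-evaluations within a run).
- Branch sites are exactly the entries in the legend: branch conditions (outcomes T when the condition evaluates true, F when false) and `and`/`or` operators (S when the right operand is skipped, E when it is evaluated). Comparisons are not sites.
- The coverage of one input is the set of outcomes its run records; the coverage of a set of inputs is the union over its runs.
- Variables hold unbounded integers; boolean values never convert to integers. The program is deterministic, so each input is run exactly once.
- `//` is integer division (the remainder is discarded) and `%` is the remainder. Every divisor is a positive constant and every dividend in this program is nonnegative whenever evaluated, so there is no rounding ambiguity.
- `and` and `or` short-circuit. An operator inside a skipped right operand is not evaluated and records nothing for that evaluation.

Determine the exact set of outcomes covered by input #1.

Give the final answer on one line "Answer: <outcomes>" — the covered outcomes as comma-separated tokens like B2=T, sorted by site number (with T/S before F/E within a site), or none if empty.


Tracing the run of input #1 (s=4, u=11):
  B2->E, B1->F, B3->T, B4->F
as a set, this run covers: B1=F, B2=E, B3=T, B4=F
Answer: B1=F, B2=E, B3=T, B4=F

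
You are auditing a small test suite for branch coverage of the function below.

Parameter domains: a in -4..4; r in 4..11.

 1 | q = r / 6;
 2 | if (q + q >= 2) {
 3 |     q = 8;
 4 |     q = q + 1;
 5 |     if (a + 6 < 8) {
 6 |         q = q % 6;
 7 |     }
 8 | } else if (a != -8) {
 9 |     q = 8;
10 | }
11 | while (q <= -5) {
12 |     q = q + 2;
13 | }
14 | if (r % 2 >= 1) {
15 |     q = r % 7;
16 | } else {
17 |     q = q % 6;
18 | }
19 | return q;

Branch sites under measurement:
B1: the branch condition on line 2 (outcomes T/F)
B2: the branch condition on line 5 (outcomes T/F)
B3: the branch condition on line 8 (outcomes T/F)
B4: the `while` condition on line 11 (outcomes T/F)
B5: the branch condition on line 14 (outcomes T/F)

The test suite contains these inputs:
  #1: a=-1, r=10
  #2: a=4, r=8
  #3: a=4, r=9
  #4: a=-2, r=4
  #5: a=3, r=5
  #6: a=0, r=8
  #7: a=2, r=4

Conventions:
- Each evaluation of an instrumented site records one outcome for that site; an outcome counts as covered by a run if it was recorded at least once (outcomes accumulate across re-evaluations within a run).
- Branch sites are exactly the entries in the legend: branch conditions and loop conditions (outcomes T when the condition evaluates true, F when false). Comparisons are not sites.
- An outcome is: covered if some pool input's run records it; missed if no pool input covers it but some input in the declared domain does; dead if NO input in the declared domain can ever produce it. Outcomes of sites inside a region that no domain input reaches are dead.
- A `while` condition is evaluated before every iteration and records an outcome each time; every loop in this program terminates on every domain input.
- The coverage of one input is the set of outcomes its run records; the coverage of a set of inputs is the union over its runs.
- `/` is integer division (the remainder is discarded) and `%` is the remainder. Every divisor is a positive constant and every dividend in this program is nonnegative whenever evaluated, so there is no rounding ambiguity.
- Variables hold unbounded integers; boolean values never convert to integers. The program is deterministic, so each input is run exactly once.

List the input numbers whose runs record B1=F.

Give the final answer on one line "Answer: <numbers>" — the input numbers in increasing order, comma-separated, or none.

input #1 (a=-1, r=10): never hits B1=F
input #2 (a=4, r=8): never hits B1=F
input #3 (a=4, r=9): never hits B1=F
input #4 (a=-2, r=4): hits B1=F
input #5 (a=3, r=5): hits B1=F
input #6 (a=0, r=8): never hits B1=F
input #7 (a=2, r=4): hits B1=F

Answer: 4, 5, 7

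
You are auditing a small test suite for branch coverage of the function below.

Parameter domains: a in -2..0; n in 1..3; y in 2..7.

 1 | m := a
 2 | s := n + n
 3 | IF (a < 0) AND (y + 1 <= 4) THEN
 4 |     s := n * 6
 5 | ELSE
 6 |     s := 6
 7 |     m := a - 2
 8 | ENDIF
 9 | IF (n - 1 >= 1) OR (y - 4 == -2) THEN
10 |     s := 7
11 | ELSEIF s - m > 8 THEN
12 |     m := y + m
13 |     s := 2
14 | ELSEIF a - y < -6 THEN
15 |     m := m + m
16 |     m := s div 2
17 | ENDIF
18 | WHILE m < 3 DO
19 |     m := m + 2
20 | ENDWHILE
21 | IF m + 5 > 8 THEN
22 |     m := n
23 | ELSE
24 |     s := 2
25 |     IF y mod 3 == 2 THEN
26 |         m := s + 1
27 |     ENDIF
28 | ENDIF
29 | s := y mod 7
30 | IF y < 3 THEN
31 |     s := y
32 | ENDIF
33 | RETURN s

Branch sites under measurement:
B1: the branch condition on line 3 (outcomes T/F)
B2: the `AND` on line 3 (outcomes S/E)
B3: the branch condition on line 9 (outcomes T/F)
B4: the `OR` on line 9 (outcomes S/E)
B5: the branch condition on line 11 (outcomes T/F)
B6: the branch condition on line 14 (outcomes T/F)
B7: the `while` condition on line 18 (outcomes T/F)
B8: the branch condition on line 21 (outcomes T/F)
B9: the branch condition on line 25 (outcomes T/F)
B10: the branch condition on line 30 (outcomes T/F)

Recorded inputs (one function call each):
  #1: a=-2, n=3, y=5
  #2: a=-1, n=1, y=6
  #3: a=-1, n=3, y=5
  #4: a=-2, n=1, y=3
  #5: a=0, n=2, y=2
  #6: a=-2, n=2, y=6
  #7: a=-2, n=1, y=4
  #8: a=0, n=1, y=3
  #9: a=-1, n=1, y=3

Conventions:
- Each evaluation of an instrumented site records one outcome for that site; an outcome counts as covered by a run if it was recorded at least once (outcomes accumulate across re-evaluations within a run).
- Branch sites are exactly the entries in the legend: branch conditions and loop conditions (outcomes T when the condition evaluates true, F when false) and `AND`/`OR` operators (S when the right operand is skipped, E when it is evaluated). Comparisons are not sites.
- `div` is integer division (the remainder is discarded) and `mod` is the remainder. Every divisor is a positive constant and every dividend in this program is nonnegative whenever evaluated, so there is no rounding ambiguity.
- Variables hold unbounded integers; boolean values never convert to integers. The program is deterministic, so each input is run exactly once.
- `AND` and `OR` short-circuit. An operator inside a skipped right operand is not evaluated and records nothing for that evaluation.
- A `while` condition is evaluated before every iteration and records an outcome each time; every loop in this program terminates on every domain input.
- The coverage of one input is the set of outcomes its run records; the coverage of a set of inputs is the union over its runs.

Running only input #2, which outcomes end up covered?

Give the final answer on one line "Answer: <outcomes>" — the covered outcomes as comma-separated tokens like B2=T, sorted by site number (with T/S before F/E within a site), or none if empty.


Event log for input #2 (a=-1, n=1, y=6):
  B2->E, B1->F, B4->E, B3->F, B5->T, B7->F, B8->F, B9->F, B10->F
collecting distinct outcomes: B1=F, B2=E, B3=F, B4=E, B5=T, B7=F, B8=F, B9=F, B10=F
Answer: B1=F, B2=E, B3=F, B4=E, B5=T, B7=F, B8=F, B9=F, B10=F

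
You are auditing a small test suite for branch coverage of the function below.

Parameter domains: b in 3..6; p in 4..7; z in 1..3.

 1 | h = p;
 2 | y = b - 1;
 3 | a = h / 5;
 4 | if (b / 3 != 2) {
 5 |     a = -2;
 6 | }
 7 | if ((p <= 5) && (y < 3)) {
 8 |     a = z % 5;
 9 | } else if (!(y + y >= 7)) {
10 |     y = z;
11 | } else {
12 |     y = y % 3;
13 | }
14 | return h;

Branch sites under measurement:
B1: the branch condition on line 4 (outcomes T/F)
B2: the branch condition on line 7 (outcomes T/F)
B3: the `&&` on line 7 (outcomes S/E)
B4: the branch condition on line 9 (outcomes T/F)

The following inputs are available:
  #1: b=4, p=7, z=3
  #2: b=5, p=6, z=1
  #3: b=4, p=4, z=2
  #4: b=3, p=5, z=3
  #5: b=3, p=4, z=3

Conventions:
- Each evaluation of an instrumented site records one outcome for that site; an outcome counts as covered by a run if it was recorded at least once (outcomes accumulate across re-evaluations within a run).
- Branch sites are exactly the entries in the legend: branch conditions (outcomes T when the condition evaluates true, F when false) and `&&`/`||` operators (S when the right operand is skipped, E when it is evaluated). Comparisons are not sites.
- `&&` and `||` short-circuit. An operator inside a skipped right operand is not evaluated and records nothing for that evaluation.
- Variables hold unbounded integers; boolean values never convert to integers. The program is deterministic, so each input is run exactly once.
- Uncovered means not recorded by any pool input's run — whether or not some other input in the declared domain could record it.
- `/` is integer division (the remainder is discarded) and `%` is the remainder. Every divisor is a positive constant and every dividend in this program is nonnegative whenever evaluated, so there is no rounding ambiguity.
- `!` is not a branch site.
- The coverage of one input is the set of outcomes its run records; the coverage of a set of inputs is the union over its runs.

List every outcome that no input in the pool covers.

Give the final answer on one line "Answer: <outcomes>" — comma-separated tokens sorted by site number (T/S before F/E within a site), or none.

run #1 (b=4, p=7, z=3) runs B1->T, B3->S, B2->F, B4->T; records B1=T, B2=F, B3=S, B4=T
run #2 (b=5, p=6, z=1) runs B1->T, B3->S, B2->F, B4->F; records B1=T, B2=F, B3=S, B4=F
run #3 (b=4, p=4, z=2) runs B1->T, B3->E, B2->F, B4->T; records B1=T, B2=F, B3=E, B4=T
run #4 (b=3, p=5, z=3) runs B1->T, B3->E, B2->T; records B1=T, B2=T, B3=E
run #5 (b=3, p=4, z=3) runs B1->T, B3->E, B2->T; records B1=T, B2=T, B3=E
union over the pool: B1=T, B2=T, B2=F, B3=S, B3=E, B4=T, B4=F
uncovered (1 of 8): B1=F

Answer: B1=F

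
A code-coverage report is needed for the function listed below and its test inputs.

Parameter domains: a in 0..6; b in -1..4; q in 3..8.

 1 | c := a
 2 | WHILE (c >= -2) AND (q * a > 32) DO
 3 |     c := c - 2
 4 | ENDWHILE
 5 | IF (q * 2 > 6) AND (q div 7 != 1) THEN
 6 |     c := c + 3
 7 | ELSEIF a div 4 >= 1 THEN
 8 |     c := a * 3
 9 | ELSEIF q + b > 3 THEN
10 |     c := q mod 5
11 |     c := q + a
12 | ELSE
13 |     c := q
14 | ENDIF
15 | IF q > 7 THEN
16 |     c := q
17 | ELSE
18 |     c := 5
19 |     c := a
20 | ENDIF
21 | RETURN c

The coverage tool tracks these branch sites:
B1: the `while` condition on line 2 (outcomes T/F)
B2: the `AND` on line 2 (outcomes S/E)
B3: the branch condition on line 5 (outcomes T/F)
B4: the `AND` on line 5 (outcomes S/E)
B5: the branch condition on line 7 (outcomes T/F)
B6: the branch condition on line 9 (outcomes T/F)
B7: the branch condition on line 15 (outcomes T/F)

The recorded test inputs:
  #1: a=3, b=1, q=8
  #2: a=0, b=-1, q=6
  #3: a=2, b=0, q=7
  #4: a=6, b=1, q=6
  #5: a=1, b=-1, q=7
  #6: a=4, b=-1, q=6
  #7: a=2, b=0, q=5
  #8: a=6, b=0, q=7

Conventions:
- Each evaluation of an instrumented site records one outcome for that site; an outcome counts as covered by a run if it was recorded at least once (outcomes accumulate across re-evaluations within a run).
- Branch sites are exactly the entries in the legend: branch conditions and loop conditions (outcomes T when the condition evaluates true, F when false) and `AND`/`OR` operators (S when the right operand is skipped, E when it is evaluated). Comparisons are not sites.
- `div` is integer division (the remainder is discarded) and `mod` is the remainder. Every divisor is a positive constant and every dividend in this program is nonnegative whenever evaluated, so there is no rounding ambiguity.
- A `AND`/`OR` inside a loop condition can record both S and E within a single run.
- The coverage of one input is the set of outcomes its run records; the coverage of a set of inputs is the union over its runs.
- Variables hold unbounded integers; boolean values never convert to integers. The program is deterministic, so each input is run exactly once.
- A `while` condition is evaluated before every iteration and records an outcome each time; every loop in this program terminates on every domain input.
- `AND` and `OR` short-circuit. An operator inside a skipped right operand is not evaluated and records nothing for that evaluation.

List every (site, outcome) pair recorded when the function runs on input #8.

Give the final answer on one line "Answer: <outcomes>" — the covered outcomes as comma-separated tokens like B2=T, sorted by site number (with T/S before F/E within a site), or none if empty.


Event log for input #8 (a=6, b=0, q=7):
  B2->E, B1->T, B2->E, B1->T, B2->E, B1->T, B2->E, B1->T, B2->E, B1->T
  B2->S, B1->F, B4->E, B3->F, B5->T, B7->F
distinct outcomes covered: B1=T, B1=F, B2=S, B2=E, B3=F, B4=E, B5=T, B7=F
Answer: B1=T, B1=F, B2=S, B2=E, B3=F, B4=E, B5=T, B7=F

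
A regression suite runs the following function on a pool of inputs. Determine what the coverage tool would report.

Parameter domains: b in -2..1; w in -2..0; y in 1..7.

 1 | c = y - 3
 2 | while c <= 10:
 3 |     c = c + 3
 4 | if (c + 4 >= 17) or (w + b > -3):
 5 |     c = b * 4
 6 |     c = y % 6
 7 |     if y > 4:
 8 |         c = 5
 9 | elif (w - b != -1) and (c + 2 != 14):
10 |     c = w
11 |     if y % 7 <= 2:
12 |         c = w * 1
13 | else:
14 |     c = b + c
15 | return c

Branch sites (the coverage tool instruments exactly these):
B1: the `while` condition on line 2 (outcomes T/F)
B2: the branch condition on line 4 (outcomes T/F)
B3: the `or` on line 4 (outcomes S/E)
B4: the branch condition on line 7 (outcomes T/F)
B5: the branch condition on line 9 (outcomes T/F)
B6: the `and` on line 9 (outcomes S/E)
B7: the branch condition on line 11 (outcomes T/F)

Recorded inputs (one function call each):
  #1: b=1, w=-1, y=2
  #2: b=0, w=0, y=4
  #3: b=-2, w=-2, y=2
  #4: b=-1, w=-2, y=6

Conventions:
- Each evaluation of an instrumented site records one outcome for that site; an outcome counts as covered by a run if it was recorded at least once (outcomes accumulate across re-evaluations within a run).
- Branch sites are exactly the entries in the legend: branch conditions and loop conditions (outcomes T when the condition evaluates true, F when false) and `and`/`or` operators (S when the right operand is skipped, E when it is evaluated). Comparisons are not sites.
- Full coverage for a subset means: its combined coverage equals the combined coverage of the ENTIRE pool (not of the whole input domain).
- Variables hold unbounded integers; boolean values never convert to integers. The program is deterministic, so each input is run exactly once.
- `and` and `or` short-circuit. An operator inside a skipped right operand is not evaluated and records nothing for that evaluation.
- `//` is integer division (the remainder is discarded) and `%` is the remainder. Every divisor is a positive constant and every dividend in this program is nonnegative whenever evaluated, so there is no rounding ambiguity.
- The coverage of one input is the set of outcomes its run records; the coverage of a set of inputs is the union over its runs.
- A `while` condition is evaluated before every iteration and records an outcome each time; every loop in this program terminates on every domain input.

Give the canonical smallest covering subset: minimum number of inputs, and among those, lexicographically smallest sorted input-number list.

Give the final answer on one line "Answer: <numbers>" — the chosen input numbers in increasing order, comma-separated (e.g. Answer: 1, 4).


input #1 (b=1, w=-1, y=2): events B1->T, B1->T, B1->T, B1->T, B1->F, B3->E, B2->T, B4->F; covers B1=T, B1=F, B2=T, B3=E, B4=F
input #2 (b=0, w=0, y=4): events B1->T, B1->T, B1->T, B1->T, B1->F, B3->S, B2->T, B4->F; covers B1=T, B1=F, B2=T, B3=S, B4=F
input #3 (b=-2, w=-2, y=2): events B1->T, B1->T, B1->T, B1->T, B1->F, B3->E, B2->F, B6->E, B5->T, B7->T; covers B1=T, B1=F, B2=F, B3=E, B5=T, B6=E, B7=T
input #4 (b=-1, w=-2, y=6): events B1->T, B1->T, B1->T, B1->F, B3->E, B2->F, B6->S, B5->F; covers B1=T, B1=F, B2=F, B3=E, B5=F, B6=S
the full pool covers 12 outcomes: B1=T, B1=F, B2=T, B2=F, B3=S, B3=E, B4=F, B5=T, B5=F, B6=S, B6=E, B7=T
every size-1 subset falls short of the 12 outcomes (best: 7/12)
every size-2 subset falls short of the 12 outcomes (best: 10/12)
size 3: inputs {2, 3, 4} cover all 12 outcomes, and no lexicographically smaller subset of this size does
Answer: 2, 3, 4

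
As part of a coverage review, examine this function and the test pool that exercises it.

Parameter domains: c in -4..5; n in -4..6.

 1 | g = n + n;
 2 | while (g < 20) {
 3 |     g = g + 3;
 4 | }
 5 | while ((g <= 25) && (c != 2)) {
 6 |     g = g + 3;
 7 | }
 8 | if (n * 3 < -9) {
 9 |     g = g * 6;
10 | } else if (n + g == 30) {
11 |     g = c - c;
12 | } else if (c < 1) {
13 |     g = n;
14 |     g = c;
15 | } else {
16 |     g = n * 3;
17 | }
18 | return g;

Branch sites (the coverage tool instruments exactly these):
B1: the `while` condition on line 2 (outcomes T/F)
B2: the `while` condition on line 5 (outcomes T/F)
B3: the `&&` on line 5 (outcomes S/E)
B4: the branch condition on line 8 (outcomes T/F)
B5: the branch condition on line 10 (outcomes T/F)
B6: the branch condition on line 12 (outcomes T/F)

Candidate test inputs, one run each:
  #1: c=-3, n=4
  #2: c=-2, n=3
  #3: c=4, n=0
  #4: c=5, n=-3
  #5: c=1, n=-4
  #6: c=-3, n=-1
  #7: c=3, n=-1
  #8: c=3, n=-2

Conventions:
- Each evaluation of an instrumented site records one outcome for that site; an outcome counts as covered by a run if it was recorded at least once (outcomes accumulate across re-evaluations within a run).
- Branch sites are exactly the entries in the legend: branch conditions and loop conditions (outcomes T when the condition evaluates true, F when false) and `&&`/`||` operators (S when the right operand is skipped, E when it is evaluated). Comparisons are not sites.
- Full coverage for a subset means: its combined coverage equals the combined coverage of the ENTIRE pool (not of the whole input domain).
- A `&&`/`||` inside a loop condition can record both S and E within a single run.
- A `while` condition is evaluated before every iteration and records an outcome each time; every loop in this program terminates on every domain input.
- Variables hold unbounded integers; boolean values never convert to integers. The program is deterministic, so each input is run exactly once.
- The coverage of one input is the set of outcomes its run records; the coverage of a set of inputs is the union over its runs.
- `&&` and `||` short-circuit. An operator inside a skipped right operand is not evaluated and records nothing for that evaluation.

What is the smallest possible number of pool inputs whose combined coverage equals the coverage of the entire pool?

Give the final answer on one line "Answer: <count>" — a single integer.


#1 (c=-3, n=4) -> covered: B1=T, B1=F, B2=T, B2=F, B3=S, B3=E, B4=F, B5=T
#2 (c=-2, n=3) -> covered: B1=T, B1=F, B2=T, B2=F, B3=S, B3=E, B4=F, B5=T
#3 (c=4, n=0) -> covered: B1=T, B1=F, B2=T, B2=F, B3=S, B3=E, B4=F, B5=F, B6=F
#4 (c=5, n=-3) -> covered: B1=T, B1=F, B2=T, B2=F, B3=S, B3=E, B4=F, B5=F, B6=F
#5 (c=1, n=-4) -> covered: B1=T, B1=F, B2=T, B2=F, B3=S, B3=E, B4=T
#6 (c=-3, n=-1) -> covered: B1=T, B1=F, B2=T, B2=F, B3=S, B3=E, B4=F, B5=F, B6=T
#7 (c=3, n=-1) -> covered: B1=T, B1=F, B2=T, B2=F, B3=S, B3=E, B4=F, B5=F, B6=F
#8 (c=3, n=-2) -> covered: B1=T, B1=F, B2=T, B2=F, B3=S, B3=E, B4=F, B5=F, B6=F
union over all inputs: B1=T, B1=F, B2=T, B2=F, B3=S, B3=E, B4=T, B4=F, B5=T, B5=F, B6=T, B6=F (12 outcomes)
checked all size-1 subsets: none covers 12 outcomes (max 9/12)
checked all size-2 subsets: none covers 12 outcomes (max 10/12)
checked all size-3 subsets: none covers 12 outcomes (max 11/12)
size 4: inputs {1, 3, 5, 6} cover all 12 outcomes, and no lexicographically smaller subset of this size does
Answer: 4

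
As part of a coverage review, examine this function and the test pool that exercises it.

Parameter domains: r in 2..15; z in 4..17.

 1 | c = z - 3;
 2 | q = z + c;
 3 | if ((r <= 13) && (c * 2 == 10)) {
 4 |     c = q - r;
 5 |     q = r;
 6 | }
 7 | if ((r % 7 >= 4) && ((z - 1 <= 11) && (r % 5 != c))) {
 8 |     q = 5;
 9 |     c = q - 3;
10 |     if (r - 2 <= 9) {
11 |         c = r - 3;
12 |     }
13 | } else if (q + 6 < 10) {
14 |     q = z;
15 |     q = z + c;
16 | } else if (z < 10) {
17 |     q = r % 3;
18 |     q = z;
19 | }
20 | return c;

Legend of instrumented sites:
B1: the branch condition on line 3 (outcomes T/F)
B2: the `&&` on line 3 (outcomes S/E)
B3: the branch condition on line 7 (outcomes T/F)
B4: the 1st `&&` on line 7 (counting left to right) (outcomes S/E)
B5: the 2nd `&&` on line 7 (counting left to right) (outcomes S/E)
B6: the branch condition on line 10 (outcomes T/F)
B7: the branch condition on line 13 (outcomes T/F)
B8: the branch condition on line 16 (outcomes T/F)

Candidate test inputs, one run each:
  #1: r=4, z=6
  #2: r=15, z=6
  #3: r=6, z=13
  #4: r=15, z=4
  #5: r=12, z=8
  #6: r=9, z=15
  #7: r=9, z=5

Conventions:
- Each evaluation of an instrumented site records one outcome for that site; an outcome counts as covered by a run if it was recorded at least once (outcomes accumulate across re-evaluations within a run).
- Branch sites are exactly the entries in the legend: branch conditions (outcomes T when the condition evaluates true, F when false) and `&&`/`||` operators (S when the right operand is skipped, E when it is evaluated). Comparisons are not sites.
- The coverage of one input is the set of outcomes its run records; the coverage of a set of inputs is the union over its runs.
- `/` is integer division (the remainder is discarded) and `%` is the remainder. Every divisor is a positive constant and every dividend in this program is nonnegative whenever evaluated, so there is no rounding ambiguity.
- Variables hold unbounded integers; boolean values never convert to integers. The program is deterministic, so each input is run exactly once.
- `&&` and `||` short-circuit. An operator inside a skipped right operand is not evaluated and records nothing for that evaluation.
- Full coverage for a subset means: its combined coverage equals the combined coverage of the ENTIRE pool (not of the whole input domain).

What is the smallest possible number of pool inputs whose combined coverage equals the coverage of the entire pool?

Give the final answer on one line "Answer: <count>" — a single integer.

input #1 (r=4, z=6): events B2->E, B1->F, B4->E, B5->E, B3->T, B6->T; covers B1=F, B2=E, B3=T, B4=E, B5=E, B6=T
input #2 (r=15, z=6): events B2->S, B1->F, B4->S, B3->F, B7->F, B8->T; covers B1=F, B2=S, B3=F, B4=S, B7=F, B8=T
input #3 (r=6, z=13): events B2->E, B1->F, B4->E, B5->S, B3->F, B7->F, B8->F; covers B1=F, B2=E, B3=F, B4=E, B5=S, B7=F, B8=F
input #4 (r=15, z=4): events B2->S, B1->F, B4->S, B3->F, B7->F, B8->T; covers B1=F, B2=S, B3=F, B4=S, B7=F, B8=T
input #5 (r=12, z=8): events B2->E, B1->T, B4->E, B5->E, B3->T, B6->F; covers B1=T, B2=E, B3=T, B4=E, B5=E, B6=F
input #6 (r=9, z=15): events B2->E, B1->F, B4->S, B3->F, B7->F, B8->F; covers B1=F, B2=E, B3=F, B4=S, B7=F, B8=F
input #7 (r=9, z=5): events B2->E, B1->F, B4->S, B3->F, B7->F, B8->T; covers B1=F, B2=E, B3=F, B4=S, B7=F, B8=T
the full pool covers 15 outcomes: B1=T, B1=F, B2=S, B2=E, B3=T, B3=F, B4=S, B4=E, B5=S, B5=E, B6=T, B6=F, B7=F, B8=T, B8=F
no size-1 subset reaches all 15 outcomes (best union: 7/15)
no size-2 subset reaches all 15 outcomes (best union: 12/15)
no size-3 subset reaches all 15 outcomes (best union: 14/15)
the canonical winner is {1, 2, 3, 5}: size 4, full 15-outcome coverage, earliest index list among size-4 covers

Answer: 4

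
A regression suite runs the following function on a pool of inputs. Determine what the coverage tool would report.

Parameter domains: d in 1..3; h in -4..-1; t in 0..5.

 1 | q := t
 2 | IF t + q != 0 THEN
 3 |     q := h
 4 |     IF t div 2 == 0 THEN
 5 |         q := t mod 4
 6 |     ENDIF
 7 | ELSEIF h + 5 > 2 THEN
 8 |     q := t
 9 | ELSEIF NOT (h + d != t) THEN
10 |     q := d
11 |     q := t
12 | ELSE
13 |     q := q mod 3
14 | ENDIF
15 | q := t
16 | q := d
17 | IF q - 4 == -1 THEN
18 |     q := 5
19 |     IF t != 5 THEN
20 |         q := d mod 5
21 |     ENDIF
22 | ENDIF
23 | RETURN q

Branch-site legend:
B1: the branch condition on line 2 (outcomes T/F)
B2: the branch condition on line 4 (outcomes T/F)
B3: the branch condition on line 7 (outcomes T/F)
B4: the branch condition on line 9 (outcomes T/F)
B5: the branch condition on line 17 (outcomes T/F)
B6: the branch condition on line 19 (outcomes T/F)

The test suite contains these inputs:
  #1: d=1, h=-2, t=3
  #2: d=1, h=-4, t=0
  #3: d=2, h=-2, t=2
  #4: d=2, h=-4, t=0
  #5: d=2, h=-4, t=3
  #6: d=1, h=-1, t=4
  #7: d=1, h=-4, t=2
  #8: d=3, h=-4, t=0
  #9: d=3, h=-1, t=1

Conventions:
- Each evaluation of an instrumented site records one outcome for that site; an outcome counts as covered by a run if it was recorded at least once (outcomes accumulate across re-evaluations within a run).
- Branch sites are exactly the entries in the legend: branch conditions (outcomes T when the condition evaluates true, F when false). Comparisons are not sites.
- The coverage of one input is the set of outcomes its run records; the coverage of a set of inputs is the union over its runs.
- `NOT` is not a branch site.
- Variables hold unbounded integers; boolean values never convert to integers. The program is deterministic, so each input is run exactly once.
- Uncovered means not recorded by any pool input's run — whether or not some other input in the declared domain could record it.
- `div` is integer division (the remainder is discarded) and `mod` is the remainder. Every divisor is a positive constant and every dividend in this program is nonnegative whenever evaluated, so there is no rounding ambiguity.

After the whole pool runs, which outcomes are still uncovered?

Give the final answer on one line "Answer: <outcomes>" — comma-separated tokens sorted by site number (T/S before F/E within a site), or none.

#1 (d=1, h=-2, t=3) -> B1->T, B2->F, B5->F; covered: B1=T, B2=F, B5=F
#2 (d=1, h=-4, t=0) -> B1->F, B3->F, B4->F, B5->F; covered: B1=F, B3=F, B4=F, B5=F
#3 (d=2, h=-2, t=2) -> B1->T, B2->F, B5->F; covered: B1=T, B2=F, B5=F
#4 (d=2, h=-4, t=0) -> B1->F, B3->F, B4->F, B5->F; covered: B1=F, B3=F, B4=F, B5=F
#5 (d=2, h=-4, t=3) -> B1->T, B2->F, B5->F; covered: B1=T, B2=F, B5=F
#6 (d=1, h=-1, t=4) -> B1->T, B2->F, B5->F; covered: B1=T, B2=F, B5=F
#7 (d=1, h=-4, t=2) -> B1->T, B2->F, B5->F; covered: B1=T, B2=F, B5=F
#8 (d=3, h=-4, t=0) -> B1->F, B3->F, B4->F, B5->T, B6->T; covered: B1=F, B3=F, B4=F, B5=T, B6=T
#9 (d=3, h=-1, t=1) -> B1->T, B2->T, B5->T, B6->T; covered: B1=T, B2=T, B5=T, B6=T
union over the pool: B1=T, B1=F, B2=T, B2=F, B3=F, B4=F, B5=T, B5=F, B6=T
uncovered (3 of 12): B3=T, B4=T, B6=F

Answer: B3=T, B4=T, B6=F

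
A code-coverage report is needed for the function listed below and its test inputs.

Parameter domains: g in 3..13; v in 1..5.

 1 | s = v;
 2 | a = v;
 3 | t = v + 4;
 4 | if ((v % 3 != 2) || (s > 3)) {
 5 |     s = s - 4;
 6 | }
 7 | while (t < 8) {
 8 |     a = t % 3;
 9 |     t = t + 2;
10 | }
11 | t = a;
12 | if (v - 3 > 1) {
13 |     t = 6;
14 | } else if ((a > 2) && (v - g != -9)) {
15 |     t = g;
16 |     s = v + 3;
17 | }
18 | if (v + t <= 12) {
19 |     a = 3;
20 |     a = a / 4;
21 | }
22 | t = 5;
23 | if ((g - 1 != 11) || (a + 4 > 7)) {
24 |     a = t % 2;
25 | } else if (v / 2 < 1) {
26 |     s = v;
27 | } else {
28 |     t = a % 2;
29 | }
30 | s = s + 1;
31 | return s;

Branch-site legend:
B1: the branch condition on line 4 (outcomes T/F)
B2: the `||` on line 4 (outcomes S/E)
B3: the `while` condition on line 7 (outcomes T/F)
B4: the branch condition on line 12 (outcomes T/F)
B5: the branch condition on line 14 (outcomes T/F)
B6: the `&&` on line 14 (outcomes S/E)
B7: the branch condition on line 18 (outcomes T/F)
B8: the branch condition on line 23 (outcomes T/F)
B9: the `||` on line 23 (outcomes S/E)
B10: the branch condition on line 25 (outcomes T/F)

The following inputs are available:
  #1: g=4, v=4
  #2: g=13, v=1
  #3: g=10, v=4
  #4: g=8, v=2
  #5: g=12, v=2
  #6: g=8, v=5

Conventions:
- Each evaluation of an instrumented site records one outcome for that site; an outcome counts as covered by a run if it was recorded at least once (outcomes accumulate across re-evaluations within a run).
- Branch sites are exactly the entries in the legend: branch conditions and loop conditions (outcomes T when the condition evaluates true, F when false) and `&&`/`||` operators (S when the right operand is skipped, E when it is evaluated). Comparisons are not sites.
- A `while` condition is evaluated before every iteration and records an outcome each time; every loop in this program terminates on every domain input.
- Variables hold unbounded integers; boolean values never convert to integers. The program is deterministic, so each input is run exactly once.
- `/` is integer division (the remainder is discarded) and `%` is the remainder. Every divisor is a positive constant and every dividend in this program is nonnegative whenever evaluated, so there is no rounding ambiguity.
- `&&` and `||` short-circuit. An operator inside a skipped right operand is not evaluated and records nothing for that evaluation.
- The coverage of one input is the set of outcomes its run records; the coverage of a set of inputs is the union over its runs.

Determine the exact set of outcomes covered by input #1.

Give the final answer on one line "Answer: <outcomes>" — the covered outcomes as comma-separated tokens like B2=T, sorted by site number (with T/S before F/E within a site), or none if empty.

Simulating input #1 (g=4, v=4) step by step:
  B2->S, B1->T, B3->F, B4->F, B6->E, B5->T, B7->T, B9->S, B8->T
collecting distinct outcomes: B1=T, B2=S, B3=F, B4=F, B5=T, B6=E, B7=T, B8=T, B9=S

Answer: B1=T, B2=S, B3=F, B4=F, B5=T, B6=E, B7=T, B8=T, B9=S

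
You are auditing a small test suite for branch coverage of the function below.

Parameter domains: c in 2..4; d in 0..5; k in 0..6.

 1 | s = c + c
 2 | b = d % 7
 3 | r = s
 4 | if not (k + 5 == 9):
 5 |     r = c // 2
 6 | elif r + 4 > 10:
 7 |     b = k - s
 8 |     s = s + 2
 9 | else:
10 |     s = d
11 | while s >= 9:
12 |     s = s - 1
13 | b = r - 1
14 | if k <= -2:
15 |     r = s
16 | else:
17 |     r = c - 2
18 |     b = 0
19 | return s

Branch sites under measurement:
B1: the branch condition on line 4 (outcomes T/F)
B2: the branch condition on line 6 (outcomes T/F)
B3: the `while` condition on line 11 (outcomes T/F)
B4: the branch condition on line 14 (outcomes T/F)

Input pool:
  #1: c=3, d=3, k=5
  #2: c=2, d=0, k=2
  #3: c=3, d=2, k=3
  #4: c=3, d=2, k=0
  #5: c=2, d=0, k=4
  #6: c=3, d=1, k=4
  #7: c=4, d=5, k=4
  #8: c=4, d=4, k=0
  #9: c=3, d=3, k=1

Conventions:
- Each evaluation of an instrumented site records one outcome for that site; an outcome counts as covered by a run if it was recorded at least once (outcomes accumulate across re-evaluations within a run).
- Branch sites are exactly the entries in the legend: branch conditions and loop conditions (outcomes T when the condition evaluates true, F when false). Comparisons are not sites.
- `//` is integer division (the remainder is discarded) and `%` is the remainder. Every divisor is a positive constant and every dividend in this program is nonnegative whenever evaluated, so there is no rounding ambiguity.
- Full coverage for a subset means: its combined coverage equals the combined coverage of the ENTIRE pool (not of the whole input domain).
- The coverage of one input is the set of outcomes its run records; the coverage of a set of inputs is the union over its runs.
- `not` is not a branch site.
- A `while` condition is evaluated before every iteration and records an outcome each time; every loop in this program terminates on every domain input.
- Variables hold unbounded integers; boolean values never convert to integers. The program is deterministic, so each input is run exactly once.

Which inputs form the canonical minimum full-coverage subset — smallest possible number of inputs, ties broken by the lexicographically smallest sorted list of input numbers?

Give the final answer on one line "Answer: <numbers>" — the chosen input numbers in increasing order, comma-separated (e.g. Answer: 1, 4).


test 1 (c=3, d=3, k=5) fires B1->T, B3->F, B4->F; hits B1=T, B3=F, B4=F
test 2 (c=2, d=0, k=2) fires B1->T, B3->F, B4->F; hits B1=T, B3=F, B4=F
test 3 (c=3, d=2, k=3) fires B1->T, B3->F, B4->F; hits B1=T, B3=F, B4=F
test 4 (c=3, d=2, k=0) fires B1->T, B3->F, B4->F; hits B1=T, B3=F, B4=F
test 5 (c=2, d=0, k=4) fires B1->F, B2->F, B3->F, B4->F; hits B1=F, B2=F, B3=F, B4=F
test 6 (c=3, d=1, k=4) fires B1->F, B2->F, B3->F, B4->F; hits B1=F, B2=F, B3=F, B4=F
test 7 (c=4, d=5, k=4) fires B1->F, B2->T, B3->T, B3->T, B3->F, B4->F; hits B1=F, B2=T, B3=T, B3=F, B4=F
test 8 (c=4, d=4, k=0) fires B1->T, B3->F, B4->F; hits B1=T, B3=F, B4=F
test 9 (c=3, d=3, k=1) fires B1->T, B3->F, B4->F; hits B1=T, B3=F, B4=F
pool-wide coverage (7 outcomes): B1=T, B1=F, B2=T, B2=F, B3=T, B3=F, B4=F
checked all size-1 subsets: none covers 7 outcomes (max 5/7)
checked all size-2 subsets: none covers 7 outcomes (max 6/7)
at size 3, {1, 5, 7} reaches all 7 outcomes; every lexicographically earlier size-3 subset fails
Answer: 1, 5, 7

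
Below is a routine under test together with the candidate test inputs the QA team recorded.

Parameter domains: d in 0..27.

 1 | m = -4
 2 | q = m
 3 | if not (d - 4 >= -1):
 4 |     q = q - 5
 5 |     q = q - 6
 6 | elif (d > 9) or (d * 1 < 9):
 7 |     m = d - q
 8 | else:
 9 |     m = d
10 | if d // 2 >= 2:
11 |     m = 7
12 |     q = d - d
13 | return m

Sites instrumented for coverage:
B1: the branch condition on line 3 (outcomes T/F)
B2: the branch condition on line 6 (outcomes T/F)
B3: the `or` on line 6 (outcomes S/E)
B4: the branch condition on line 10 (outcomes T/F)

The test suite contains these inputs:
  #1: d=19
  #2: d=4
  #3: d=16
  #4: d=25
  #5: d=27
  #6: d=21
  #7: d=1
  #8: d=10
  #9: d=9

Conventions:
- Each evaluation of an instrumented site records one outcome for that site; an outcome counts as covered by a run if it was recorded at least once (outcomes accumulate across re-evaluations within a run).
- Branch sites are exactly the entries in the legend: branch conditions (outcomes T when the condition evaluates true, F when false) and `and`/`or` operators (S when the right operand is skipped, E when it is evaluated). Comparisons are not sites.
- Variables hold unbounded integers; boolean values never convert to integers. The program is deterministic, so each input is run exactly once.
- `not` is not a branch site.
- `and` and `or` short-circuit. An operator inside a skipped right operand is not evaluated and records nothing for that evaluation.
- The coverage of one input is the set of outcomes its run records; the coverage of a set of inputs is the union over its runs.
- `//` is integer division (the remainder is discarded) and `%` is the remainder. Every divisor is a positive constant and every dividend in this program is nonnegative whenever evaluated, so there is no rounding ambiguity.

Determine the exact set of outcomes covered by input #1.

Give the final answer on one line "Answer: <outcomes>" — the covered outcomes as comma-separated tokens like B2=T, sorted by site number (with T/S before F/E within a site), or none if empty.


Tracing the run of input #1 (d=19):
  B1->F, B3->S, B2->T, B4->T
collecting distinct outcomes: B1=F, B2=T, B3=S, B4=T
Answer: B1=F, B2=T, B3=S, B4=T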